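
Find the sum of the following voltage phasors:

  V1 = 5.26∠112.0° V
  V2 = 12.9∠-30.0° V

Step 1 — Convert each phasor to rectangular form:
  V1 = 5.26·(cos(112.0°) + j·sin(112.0°)) = -1.97 + j4.877 V
  V2 = 12.9·(cos(-30.0°) + j·sin(-30.0°)) = 11.17 - j6.45 V
Step 2 — Sum components: V_total = 9.201 - j1.573 V.
Step 3 — Convert to polar: |V_total| = 9.335 V, ∠V_total = -9.7°.

V_total = 9.335∠-9.7° V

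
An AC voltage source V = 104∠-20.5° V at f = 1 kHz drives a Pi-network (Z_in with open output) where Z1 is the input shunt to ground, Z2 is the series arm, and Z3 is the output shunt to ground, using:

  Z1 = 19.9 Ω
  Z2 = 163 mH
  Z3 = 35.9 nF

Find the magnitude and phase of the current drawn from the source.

Step 1 — Angular frequency: ω = 2π·f = 2π·1000 = 6283 rad/s.
Step 2 — Component impedances:
  Z1: Z = R = 19.9 Ω
  Z2: Z = jωL = j·6283·0.163 = 0 + j1024 Ω
  Z3: Z = 1/(jωC) = -j/(ω·C) = 0 - j4433 Ω
Step 3 — With open output, the series arm Z2 and the output shunt Z3 appear in series to ground: Z2 + Z3 = 0 - j3409 Ω.
Step 4 — Parallel with input shunt Z1: Z_in = Z1 || (Z2 + Z3) = 19.9 - j0.1162 Ω = 19.9∠-0.3° Ω.
Step 5 — Source phasor: V = 104∠-20.5° V = 97.41 - j36.42 V.
Step 6 — Ohm's law: I = V / Z_total = (97.41 - j36.42) / (19.9 - j0.1162) = 4.906 - j1.802 A.
Step 7 — Convert to polar: |I| = 5.226 A, ∠I = -20.2°.

I = 5.226∠-20.2° A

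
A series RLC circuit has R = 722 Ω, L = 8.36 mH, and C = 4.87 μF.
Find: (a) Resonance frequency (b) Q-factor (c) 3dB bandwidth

Step 1 — Resonance: ω₀ = 1/√(LC) = 1/√(0.00836·4.87e-06) = 4956 rad/s.
Step 2 — f₀ = ω₀/(2π) = 788.8 Hz.
Step 3 — Series Q: Q = ω₀L/R = 4956·0.00836/722 = 0.05739.
Step 4 — Bandwidth: Δω = ω₀/Q = 8.636e+04 rad/s; BW = Δω/(2π) = 1.375e+04 Hz.

(a) f₀ = 788.8 Hz  (b) Q = 0.05739  (c) BW = 1.375e+04 Hz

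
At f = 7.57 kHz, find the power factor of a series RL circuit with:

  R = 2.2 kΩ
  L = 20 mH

Step 1 — Angular frequency: ω = 2π·f = 2π·7570 = 4.756e+04 rad/s.
Step 2 — Component impedances:
  R: Z = R = 2200 Ω
  L: Z = jωL = j·4.756e+04·0.02 = 0 + j951.3 Ω
Step 3 — Series combination: Z_total = R + L = 2200 + j951.3 Ω = 2397∠23.4° Ω.
Step 4 — Power factor: PF = cos(φ) = Re(Z)/|Z| = 2200/2396.9 = 0.9179.
Step 5 — Type: Im(Z) = 951.3 ⇒ lagging (phase φ = 23.4°).

PF = 0.9179 (lagging, φ = 23.4°)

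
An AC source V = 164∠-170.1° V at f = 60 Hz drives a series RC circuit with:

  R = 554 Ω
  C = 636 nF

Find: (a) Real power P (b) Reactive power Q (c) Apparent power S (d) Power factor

Step 1 — Angular frequency: ω = 2π·f = 2π·60 = 377 rad/s.
Step 2 — Component impedances:
  R: Z = R = 554 Ω
  C: Z = 1/(jωC) = -j/(ω·C) = 0 - j4171 Ω
Step 3 — Series combination: Z_total = R + C = 554 - j4171 Ω = 4207∠-82.4° Ω.
Step 4 — Source phasor: V = 164∠-170.1° V = -161.6 - j28.2 V.
Step 5 — Current: I = V / Z = 0.001587 - j0.03895 A = 0.03898∠-87.7° A.
Step 6 — Complex power: S = V·I* = 0.8417 - j6.337 VA.
Step 7 — Real power: P = Re(S) = 0.8417 W.
Step 8 — Reactive power: Q = Im(S) = -6.337 VAR.
Step 9 — Apparent power: |S| = 6.393 VA.
Step 10 — Power factor: PF = P/|S| = 0.1317 (leading).

(a) P = 0.8417 W  (b) Q = -6.337 VAR  (c) S = 6.393 VA  (d) PF = 0.1317 (leading)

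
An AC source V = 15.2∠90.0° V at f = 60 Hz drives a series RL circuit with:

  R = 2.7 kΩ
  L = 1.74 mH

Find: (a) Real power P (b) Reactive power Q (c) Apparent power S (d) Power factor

Step 1 — Angular frequency: ω = 2π·f = 2π·60 = 377 rad/s.
Step 2 — Component impedances:
  R: Z = R = 2700 Ω
  L: Z = jωL = j·377·0.00174 = 0 + j0.656 Ω
Step 3 — Series combination: Z_total = R + L = 2700 + j0.656 Ω = 2700∠0.0° Ω.
Step 4 — Source phasor: V = 15.2∠90.0° V = 0 + j15.2 V.
Step 5 — Current: I = V / Z = 1.368e-06 + j0.00563 A = 0.00563∠90.0° A.
Step 6 — Complex power: S = V·I* = 0.08557 + j2.079e-05 VA.
Step 7 — Real power: P = Re(S) = 0.08557 W.
Step 8 — Reactive power: Q = Im(S) = 2.079e-05 VAR.
Step 9 — Apparent power: |S| = 0.08557 VA.
Step 10 — Power factor: PF = P/|S| = 1 (lagging).

(a) P = 0.08557 W  (b) Q = 2.079e-05 VAR  (c) S = 0.08557 VA  (d) PF = 1 (lagging)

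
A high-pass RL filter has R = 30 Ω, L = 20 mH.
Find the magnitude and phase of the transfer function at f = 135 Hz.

Step 1 — Angular frequency: ω = 2π·135 = 848.2 rad/s.
Step 2 — Transfer function: H(jω) = jωL/(R + jωL).
Step 3 — Numerator jωL = j·16.96; denominator R + jωL = 30 + j16.96.
Step 4 — H = 0.2423 + j0.4285.
Step 5 — Magnitude: |H| = 0.4922 (-6.2 dB); phase: φ = 60.5°.

|H| = 0.4922 (-6.2 dB), φ = 60.5°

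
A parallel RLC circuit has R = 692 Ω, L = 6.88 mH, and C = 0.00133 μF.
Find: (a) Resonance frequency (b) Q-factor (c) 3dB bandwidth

Step 1 — Resonance: ω₀ = 1/√(LC) = 1/√(0.00688·1.33e-09) = 3.306e+05 rad/s.
Step 2 — f₀ = ω₀/(2π) = 5.261e+04 Hz.
Step 3 — Parallel Q: Q = R/(ω₀L) = 692/(3.306e+05·0.00688) = 0.3043.
Step 4 — Bandwidth: Δω = ω₀/Q = 1.087e+06 rad/s; BW = Δω/(2π) = 1.729e+05 Hz.

(a) f₀ = 5.261e+04 Hz  (b) Q = 0.3043  (c) BW = 1.729e+05 Hz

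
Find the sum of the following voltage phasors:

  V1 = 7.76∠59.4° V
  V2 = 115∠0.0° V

Step 1 — Convert each phasor to rectangular form:
  V1 = 7.76·(cos(59.4°) + j·sin(59.4°)) = 3.95 + j6.679 V
  V2 = 115·(cos(0.0°) + j·sin(0.0°)) = 115 V
Step 2 — Sum components: V_total = 119 + j6.679 V.
Step 3 — Convert to polar: |V_total| = 119.1 V, ∠V_total = 3.2°.

V_total = 119.1∠3.2° V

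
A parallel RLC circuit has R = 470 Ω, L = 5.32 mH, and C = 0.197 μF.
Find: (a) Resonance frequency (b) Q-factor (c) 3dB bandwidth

Step 1 — Resonance: ω₀ = 1/√(LC) = 1/√(0.00532·1.97e-07) = 3.089e+04 rad/s.
Step 2 — f₀ = ω₀/(2π) = 4916 Hz.
Step 3 — Parallel Q: Q = R/(ω₀L) = 470/(3.089e+04·0.00532) = 2.86.
Step 4 — Bandwidth: Δω = ω₀/Q = 1.08e+04 rad/s; BW = Δω/(2π) = 1719 Hz.

(a) f₀ = 4916 Hz  (b) Q = 2.86  (c) BW = 1719 Hz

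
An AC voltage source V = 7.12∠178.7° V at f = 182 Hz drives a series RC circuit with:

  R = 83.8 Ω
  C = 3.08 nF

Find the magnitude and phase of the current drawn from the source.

Step 1 — Angular frequency: ω = 2π·f = 2π·182 = 1144 rad/s.
Step 2 — Component impedances:
  R: Z = R = 83.8 Ω
  C: Z = 1/(jωC) = -j/(ω·C) = 0 - j2.839e+05 Ω
Step 3 — Series combination: Z_total = R + C = 83.8 - j2.839e+05 Ω = 2.839e+05∠-90.0° Ω.
Step 4 — Source phasor: V = 7.12∠178.7° V = -7.118 + j0.1615 V.
Step 5 — Ohm's law: I = V / Z_total = (-7.118 + j0.1615) / (83.8 - j2.839e+05) = -5.763e-07 - j2.507e-05 A.
Step 6 — Convert to polar: |I| = 2.508e-05 A, ∠I = -91.3°.

I = 2.508e-05∠-91.3° A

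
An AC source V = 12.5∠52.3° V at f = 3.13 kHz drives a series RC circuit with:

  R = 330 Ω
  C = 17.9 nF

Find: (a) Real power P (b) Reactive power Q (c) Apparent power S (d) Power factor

Step 1 — Angular frequency: ω = 2π·f = 2π·3130 = 1.967e+04 rad/s.
Step 2 — Component impedances:
  R: Z = R = 330 Ω
  C: Z = 1/(jωC) = -j/(ω·C) = 0 - j2841 Ω
Step 3 — Series combination: Z_total = R + C = 330 - j2841 Ω = 2860∠-83.4° Ω.
Step 4 — Source phasor: V = 12.5∠52.3° V = 7.644 + j9.89 V.
Step 5 — Current: I = V / Z = -0.003127 + j0.003054 A = 0.004371∠135.7° A.
Step 6 — Complex power: S = V·I* = 0.006305 - j0.05427 VA.
Step 7 — Real power: P = Re(S) = 0.006305 W.
Step 8 — Reactive power: Q = Im(S) = -0.05427 VAR.
Step 9 — Apparent power: |S| = 0.05464 VA.
Step 10 — Power factor: PF = P/|S| = 0.1154 (leading).

(a) P = 0.006305 W  (b) Q = -0.05427 VAR  (c) S = 0.05464 VA  (d) PF = 0.1154 (leading)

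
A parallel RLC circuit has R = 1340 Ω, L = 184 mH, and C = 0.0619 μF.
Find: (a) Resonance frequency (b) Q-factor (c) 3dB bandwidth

Step 1 — Resonance: ω₀ = 1/√(LC) = 1/√(0.184·6.19e-08) = 9370 rad/s.
Step 2 — f₀ = ω₀/(2π) = 1491 Hz.
Step 3 — Parallel Q: Q = R/(ω₀L) = 1340/(9370·0.184) = 0.7772.
Step 4 — Bandwidth: Δω = ω₀/Q = 1.206e+04 rad/s; BW = Δω/(2π) = 1919 Hz.

(a) f₀ = 1491 Hz  (b) Q = 0.7772  (c) BW = 1919 Hz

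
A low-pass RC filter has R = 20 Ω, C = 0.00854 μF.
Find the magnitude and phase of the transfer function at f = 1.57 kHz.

Step 1 — Angular frequency: ω = 2π·1570 = 9865 rad/s.
Step 2 — Transfer function: H(jω) = 1/(1 + jωRC).
Step 3 — Denominator: 1 + jωRC = 1 + j·9865·20·8.54e-09 = 1 + j0.001685.
Step 4 — H = 1 - j0.001685.
Step 5 — Magnitude: |H| = 1 (-0.0 dB); phase: φ = -0.1°.

|H| = 1 (-0.0 dB), φ = -0.1°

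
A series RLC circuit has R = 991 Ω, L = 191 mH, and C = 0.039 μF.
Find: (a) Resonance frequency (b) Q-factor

Step 1 — Resonance condition Im(Z)=0 gives ω₀ = 1/√(LC).
Step 2 — ω₀ = 1/√(0.191·3.9e-08) = 1.159e+04 rad/s.
Step 3 — f₀ = ω₀/(2π) = 1844 Hz.
Step 4 — Series Q: Q = ω₀L/R = 1.159e+04·0.191/991 = 2.233.

(a) f₀ = 1844 Hz  (b) Q = 2.233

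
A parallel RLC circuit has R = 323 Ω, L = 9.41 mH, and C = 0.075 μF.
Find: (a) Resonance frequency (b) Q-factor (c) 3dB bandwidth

Step 1 — Resonance: ω₀ = 1/√(LC) = 1/√(0.00941·7.5e-08) = 3.764e+04 rad/s.
Step 2 — f₀ = ω₀/(2π) = 5991 Hz.
Step 3 — Parallel Q: Q = R/(ω₀L) = 323/(3.764e+04·0.00941) = 0.9119.
Step 4 — Bandwidth: Δω = ω₀/Q = 4.128e+04 rad/s; BW = Δω/(2π) = 6570 Hz.

(a) f₀ = 5991 Hz  (b) Q = 0.9119  (c) BW = 6570 Hz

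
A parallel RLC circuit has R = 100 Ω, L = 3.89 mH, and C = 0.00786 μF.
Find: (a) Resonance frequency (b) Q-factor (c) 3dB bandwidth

Step 1 — Resonance: ω₀ = 1/√(LC) = 1/√(0.00389·7.86e-09) = 1.808e+05 rad/s.
Step 2 — f₀ = ω₀/(2π) = 2.878e+04 Hz.
Step 3 — Parallel Q: Q = R/(ω₀L) = 100/(1.808e+05·0.00389) = 0.1421.
Step 4 — Bandwidth: Δω = ω₀/Q = 1.272e+06 rad/s; BW = Δω/(2π) = 2.025e+05 Hz.

(a) f₀ = 2.878e+04 Hz  (b) Q = 0.1421  (c) BW = 2.025e+05 Hz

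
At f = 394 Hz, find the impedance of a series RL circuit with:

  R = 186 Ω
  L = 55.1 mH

Step 1 — Angular frequency: ω = 2π·f = 2π·394 = 2476 rad/s.
Step 2 — Component impedances:
  R: Z = R = 186 Ω
  L: Z = jωL = j·2476·0.0551 = 0 + j136.4 Ω
Step 3 — Series combination: Z_total = R + L = 186 + j136.4 Ω = 230.7∠36.3° Ω.

Z = 186 + j136.4 Ω = 230.7∠36.3° Ω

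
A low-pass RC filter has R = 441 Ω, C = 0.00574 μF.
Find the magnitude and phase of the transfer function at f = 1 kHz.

Step 1 — Angular frequency: ω = 2π·1000 = 6283 rad/s.
Step 2 — Transfer function: H(jω) = 1/(1 + jωRC).
Step 3 — Denominator: 1 + jωRC = 1 + j·6283·441·5.74e-09 = 1 + j0.0159.
Step 4 — H = 0.9997 - j0.0159.
Step 5 — Magnitude: |H| = 0.9999 (-0.0 dB); phase: φ = -0.9°.

|H| = 0.9999 (-0.0 dB), φ = -0.9°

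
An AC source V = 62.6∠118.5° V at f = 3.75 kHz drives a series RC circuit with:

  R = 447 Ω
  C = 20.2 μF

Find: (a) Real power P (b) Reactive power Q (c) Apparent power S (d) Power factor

Step 1 — Angular frequency: ω = 2π·f = 2π·3750 = 2.356e+04 rad/s.
Step 2 — Component impedances:
  R: Z = R = 447 Ω
  C: Z = 1/(jωC) = -j/(ω·C) = 0 - j2.101 Ω
Step 3 — Series combination: Z_total = R + C = 447 - j2.101 Ω = 447∠-0.3° Ω.
Step 4 — Source phasor: V = 62.6∠118.5° V = -29.87 + j55.01 V.
Step 5 — Current: I = V / Z = -0.0674 + j0.1228 A = 0.14∠118.8° A.
Step 6 — Complex power: S = V·I* = 8.767 - j0.04121 VA.
Step 7 — Real power: P = Re(S) = 8.767 W.
Step 8 — Reactive power: Q = Im(S) = -0.04121 VAR.
Step 9 — Apparent power: |S| = 8.767 VA.
Step 10 — Power factor: PF = P/|S| = 1 (leading).

(a) P = 8.767 W  (b) Q = -0.04121 VAR  (c) S = 8.767 VA  (d) PF = 1 (leading)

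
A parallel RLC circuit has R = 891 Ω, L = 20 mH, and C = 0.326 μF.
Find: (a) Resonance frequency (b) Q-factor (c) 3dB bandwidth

Step 1 — Resonance: ω₀ = 1/√(LC) = 1/√(0.02·3.26e-07) = 1.238e+04 rad/s.
Step 2 — f₀ = ω₀/(2π) = 1971 Hz.
Step 3 — Parallel Q: Q = R/(ω₀L) = 891/(1.238e+04·0.02) = 3.597.
Step 4 — Bandwidth: Δω = ω₀/Q = 3443 rad/s; BW = Δω/(2π) = 547.9 Hz.

(a) f₀ = 1971 Hz  (b) Q = 3.597  (c) BW = 547.9 Hz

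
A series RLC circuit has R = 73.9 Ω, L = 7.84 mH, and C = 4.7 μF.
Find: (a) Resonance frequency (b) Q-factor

Step 1 — Resonance condition Im(Z)=0 gives ω₀ = 1/√(LC).
Step 2 — ω₀ = 1/√(0.00784·4.7e-06) = 5209 rad/s.
Step 3 — f₀ = ω₀/(2π) = 829.1 Hz.
Step 4 — Series Q: Q = ω₀L/R = 5209·0.00784/73.9 = 0.5527.

(a) f₀ = 829.1 Hz  (b) Q = 0.5527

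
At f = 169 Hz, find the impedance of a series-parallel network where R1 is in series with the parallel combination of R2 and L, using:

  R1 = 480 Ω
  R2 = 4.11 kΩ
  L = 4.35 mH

Step 1 — Angular frequency: ω = 2π·f = 2π·169 = 1062 rad/s.
Step 2 — Component impedances:
  R1: Z = R = 480 Ω
  R2: Z = R = 4110 Ω
  L: Z = jωL = j·1062·0.00435 = 0 + j4.619 Ω
Step 3 — Parallel branch: R2 || L = 1/(1/R2 + 1/L) = 0.005191 + j4.619 Ω.
Step 4 — Series with R1: Z_total = R1 + (R2 || L) = 480 + j4.619 Ω = 480∠0.6° Ω.

Z = 480 + j4.619 Ω = 480∠0.6° Ω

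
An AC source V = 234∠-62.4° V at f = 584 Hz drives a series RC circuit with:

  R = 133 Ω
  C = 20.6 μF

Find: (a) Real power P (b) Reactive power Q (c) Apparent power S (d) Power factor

Step 1 — Angular frequency: ω = 2π·f = 2π·584 = 3669 rad/s.
Step 2 — Component impedances:
  R: Z = R = 133 Ω
  C: Z = 1/(jωC) = -j/(ω·C) = 0 - j13.23 Ω
Step 3 — Series combination: Z_total = R + C = 133 - j13.23 Ω = 133.7∠-5.7° Ω.
Step 4 — Source phasor: V = 234∠-62.4° V = 108.4 - j207.4 V.
Step 5 — Current: I = V / Z = 0.9607 - j1.464 A = 1.751∠-56.7° A.
Step 6 — Complex power: S = V·I* = 407.7 - j40.55 VA.
Step 7 — Real power: P = Re(S) = 407.7 W.
Step 8 — Reactive power: Q = Im(S) = -40.55 VAR.
Step 9 — Apparent power: |S| = 409.7 VA.
Step 10 — Power factor: PF = P/|S| = 0.9951 (leading).

(a) P = 407.7 W  (b) Q = -40.55 VAR  (c) S = 409.7 VA  (d) PF = 0.9951 (leading)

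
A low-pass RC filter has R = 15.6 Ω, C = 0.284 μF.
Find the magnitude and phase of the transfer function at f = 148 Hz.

Step 1 — Angular frequency: ω = 2π·148 = 929.9 rad/s.
Step 2 — Transfer function: H(jω) = 1/(1 + jωRC).
Step 3 — Denominator: 1 + jωRC = 1 + j·929.9·15.6·2.84e-07 = 1 + j0.00412.
Step 4 — H = 1 - j0.00412.
Step 5 — Magnitude: |H| = 1 (-0.0 dB); phase: φ = -0.2°.

|H| = 1 (-0.0 dB), φ = -0.2°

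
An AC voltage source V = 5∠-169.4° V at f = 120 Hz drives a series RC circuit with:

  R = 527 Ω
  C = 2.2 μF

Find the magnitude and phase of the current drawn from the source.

Step 1 — Angular frequency: ω = 2π·f = 2π·120 = 754 rad/s.
Step 2 — Component impedances:
  R: Z = R = 527 Ω
  C: Z = 1/(jωC) = -j/(ω·C) = 0 - j602.9 Ω
Step 3 — Series combination: Z_total = R + C = 527 - j602.9 Ω = 800.7∠-48.8° Ω.
Step 4 — Source phasor: V = 5∠-169.4° V = -4.915 - j0.9198 V.
Step 5 — Ohm's law: I = V / Z_total = (-4.915 - j0.9198) / (527 - j602.9) = -0.003175 - j0.005377 A.
Step 6 — Convert to polar: |I| = 0.006244 A, ∠I = -120.6°.

I = 0.006244∠-120.6° A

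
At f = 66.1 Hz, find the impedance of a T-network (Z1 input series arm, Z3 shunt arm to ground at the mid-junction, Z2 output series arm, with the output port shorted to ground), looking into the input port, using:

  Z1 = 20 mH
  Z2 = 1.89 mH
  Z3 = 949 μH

Step 1 — Angular frequency: ω = 2π·f = 2π·66.1 = 415.3 rad/s.
Step 2 — Component impedances:
  Z1: Z = jωL = j·415.3·0.02 = 0 + j8.306 Ω
  Z2: Z = jωL = j·415.3·0.00189 = 0 + j0.785 Ω
  Z3: Z = jωL = j·415.3·0.000949 = 0 + j0.3941 Ω
Step 3 — With the output port shorted to ground, the output series arm Z2 runs from the junction to ground; the shunt arm Z3 also runs from the junction to ground. They appear in parallel: Z3 || Z2 = 0 + j0.2624 Ω.
Step 4 — Series with input arm Z1: Z_in = Z1 + (Z3 || Z2) = 0 + j8.569 Ω = 8.569∠90.0° Ω.

Z = 0 + j8.569 Ω = 8.569∠90.0° Ω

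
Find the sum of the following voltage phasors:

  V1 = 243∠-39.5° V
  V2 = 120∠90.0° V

Step 1 — Convert each phasor to rectangular form:
  V1 = 243·(cos(-39.5°) + j·sin(-39.5°)) = 187.5 - j154.6 V
  V2 = 120·(cos(90.0°) + j·sin(90.0°)) = 0 + j120 V
Step 2 — Sum components: V_total = 187.5 - j34.57 V.
Step 3 — Convert to polar: |V_total| = 190.7 V, ∠V_total = -10.4°.

V_total = 190.7∠-10.4° V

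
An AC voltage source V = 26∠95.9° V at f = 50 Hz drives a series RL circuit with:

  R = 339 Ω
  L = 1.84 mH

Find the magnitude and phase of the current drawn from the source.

Step 1 — Angular frequency: ω = 2π·f = 2π·50 = 314.2 rad/s.
Step 2 — Component impedances:
  R: Z = R = 339 Ω
  L: Z = jωL = j·314.2·0.00184 = 0 + j0.5781 Ω
Step 3 — Series combination: Z_total = R + L = 339 + j0.5781 Ω = 339∠0.1° Ω.
Step 4 — Source phasor: V = 26∠95.9° V = -2.673 + j25.86 V.
Step 5 — Ohm's law: I = V / Z_total = (-2.673 + j25.86) / (339 + j0.5781) = -0.007754 + j0.0763 A.
Step 6 — Convert to polar: |I| = 0.0767 A, ∠I = 95.8°.

I = 0.0767∠95.8° A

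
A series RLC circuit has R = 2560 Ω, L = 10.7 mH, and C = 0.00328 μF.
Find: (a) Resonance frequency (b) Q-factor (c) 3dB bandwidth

Step 1 — Resonance: ω₀ = 1/√(LC) = 1/√(0.0107·3.28e-09) = 1.688e+05 rad/s.
Step 2 — f₀ = ω₀/(2π) = 2.687e+04 Hz.
Step 3 — Series Q: Q = ω₀L/R = 1.688e+05·0.0107/2560 = 0.7055.
Step 4 — Bandwidth: Δω = ω₀/Q = 2.393e+05 rad/s; BW = Δω/(2π) = 3.808e+04 Hz.

(a) f₀ = 2.687e+04 Hz  (b) Q = 0.7055  (c) BW = 3.808e+04 Hz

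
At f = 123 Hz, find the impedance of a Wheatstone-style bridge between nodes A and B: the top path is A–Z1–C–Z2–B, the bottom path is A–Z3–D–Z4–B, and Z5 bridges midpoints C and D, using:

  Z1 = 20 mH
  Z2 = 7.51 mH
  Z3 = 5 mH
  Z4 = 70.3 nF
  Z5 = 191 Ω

Step 1 — Angular frequency: ω = 2π·f = 2π·123 = 772.8 rad/s.
Step 2 — Component impedances:
  Z1: Z = jωL = j·772.8·0.02 = 0 + j15.46 Ω
  Z2: Z = jωL = j·772.8·0.00751 = 0 + j5.804 Ω
  Z3: Z = jωL = j·772.8·0.005 = 0 + j3.864 Ω
  Z4: Z = 1/(jωC) = -j/(ω·C) = 0 - j1.841e+04 Ω
  Z5: Z = R = 191 Ω
Step 3 — Bridge requires nodal analysis (the Z5 bridge couples midpoints C and D, so the two paths cannot be reduced to a simple series/parallel combination). Setting node B to ground and injecting 1 A at node A, the 3-node admittance system at A, C, D solves to V_A = Z_AB = 1.242 + j21.16 Ω = 21.2∠86.6° Ω.

Z = 1.242 + j21.16 Ω = 21.2∠86.6° Ω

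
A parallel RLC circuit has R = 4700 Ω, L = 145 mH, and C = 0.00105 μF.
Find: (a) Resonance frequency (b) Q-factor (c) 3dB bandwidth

Step 1 — Resonance: ω₀ = 1/√(LC) = 1/√(0.145·1.05e-09) = 8.104e+04 rad/s.
Step 2 — f₀ = ω₀/(2π) = 1.29e+04 Hz.
Step 3 — Parallel Q: Q = R/(ω₀L) = 4700/(8.104e+04·0.145) = 0.4.
Step 4 — Bandwidth: Δω = ω₀/Q = 2.026e+05 rad/s; BW = Δω/(2π) = 3.225e+04 Hz.

(a) f₀ = 1.29e+04 Hz  (b) Q = 0.4  (c) BW = 3.225e+04 Hz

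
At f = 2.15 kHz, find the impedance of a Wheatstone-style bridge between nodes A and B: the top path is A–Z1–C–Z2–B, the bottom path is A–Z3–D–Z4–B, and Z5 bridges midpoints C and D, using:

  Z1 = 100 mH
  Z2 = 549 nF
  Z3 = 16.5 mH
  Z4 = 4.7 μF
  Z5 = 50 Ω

Step 1 — Angular frequency: ω = 2π·f = 2π·2150 = 1.351e+04 rad/s.
Step 2 — Component impedances:
  Z1: Z = jωL = j·1.351e+04·0.1 = 0 + j1351 Ω
  Z2: Z = 1/(jωC) = -j/(ω·C) = 0 - j134.8 Ω
  Z3: Z = jωL = j·1.351e+04·0.0165 = 0 + j222.9 Ω
  Z4: Z = 1/(jωC) = -j/(ω·C) = 0 - j15.75 Ω
  Z5: Z = R = 50 Ω
Step 3 — Bridge requires nodal analysis (the Z5 bridge couples midpoints C and D, so the two paths cannot be reduced to a simple series/parallel combination). Setting node B to ground and injecting 1 A at node A, the 3-node admittance system at A, C, D solves to V_A = Z_AB = 0.06292 + j177.2 Ω = 177.2∠90.0° Ω.

Z = 0.06292 + j177.2 Ω = 177.2∠90.0° Ω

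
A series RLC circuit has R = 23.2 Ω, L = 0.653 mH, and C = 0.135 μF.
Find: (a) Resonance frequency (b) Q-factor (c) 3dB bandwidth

Step 1 — Resonance condition Im(Z)=0 gives ω₀ = 1/√(LC).
Step 2 — ω₀ = 1/√(0.000653·1.35e-07) = 1.065e+05 rad/s.
Step 3 — f₀ = ω₀/(2π) = 1.695e+04 Hz.
Step 4 — Series Q: Q = ω₀L/R = 1.065e+05·0.000653/23.2 = 2.998.
Step 5 — 3dB bandwidth: Δω = ω₀/Q = 3.553e+04 rad/s; BW = Δω/(2π) = 5655 Hz.

(a) f₀ = 1.695e+04 Hz  (b) Q = 2.998  (c) BW = 5655 Hz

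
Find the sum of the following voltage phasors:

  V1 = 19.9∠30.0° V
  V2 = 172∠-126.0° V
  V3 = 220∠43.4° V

Step 1 — Convert each phasor to rectangular form:
  V1 = 19.9·(cos(30.0°) + j·sin(30.0°)) = 17.23 + j9.95 V
  V2 = 172·(cos(-126.0°) + j·sin(-126.0°)) = -101.1 - j139.2 V
  V3 = 220·(cos(43.4°) + j·sin(43.4°)) = 159.8 + j151.2 V
Step 2 — Sum components: V_total = 75.98 + j21.96 V.
Step 3 — Convert to polar: |V_total| = 79.09 V, ∠V_total = 16.1°.

V_total = 79.09∠16.1° V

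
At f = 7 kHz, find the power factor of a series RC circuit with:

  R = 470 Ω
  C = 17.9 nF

Step 1 — Angular frequency: ω = 2π·f = 2π·7000 = 4.398e+04 rad/s.
Step 2 — Component impedances:
  R: Z = R = 470 Ω
  C: Z = 1/(jωC) = -j/(ω·C) = 0 - j1270 Ω
Step 3 — Series combination: Z_total = R + C = 470 - j1270 Ω = 1354∠-69.7° Ω.
Step 4 — Power factor: PF = cos(φ) = Re(Z)/|Z| = 470/1354.4 = 0.347.
Step 5 — Type: Im(Z) = -1270 ⇒ leading (phase φ = -69.7°).

PF = 0.347 (leading, φ = -69.7°)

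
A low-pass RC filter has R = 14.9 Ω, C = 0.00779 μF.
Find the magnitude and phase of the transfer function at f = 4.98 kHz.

Step 1 — Angular frequency: ω = 2π·4980 = 3.129e+04 rad/s.
Step 2 — Transfer function: H(jω) = 1/(1 + jωRC).
Step 3 — Denominator: 1 + jωRC = 1 + j·3.129e+04·14.9·7.79e-09 = 1 + j0.003632.
Step 4 — H = 1 - j0.003632.
Step 5 — Magnitude: |H| = 1 (-0.0 dB); phase: φ = -0.2°.

|H| = 1 (-0.0 dB), φ = -0.2°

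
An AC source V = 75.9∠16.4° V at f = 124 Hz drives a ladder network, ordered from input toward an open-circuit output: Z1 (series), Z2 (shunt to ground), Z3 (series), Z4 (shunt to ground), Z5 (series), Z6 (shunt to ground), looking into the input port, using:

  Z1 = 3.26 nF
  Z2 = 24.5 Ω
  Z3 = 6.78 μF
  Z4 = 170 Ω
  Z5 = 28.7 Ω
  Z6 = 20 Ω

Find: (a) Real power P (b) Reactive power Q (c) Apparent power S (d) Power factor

Step 1 — Angular frequency: ω = 2π·f = 2π·124 = 779.1 rad/s.
Step 2 — Component impedances:
  Z1: Z = 1/(jωC) = -j/(ω·C) = 0 - j3.937e+05 Ω
  Z2: Z = R = 24.5 Ω
  Z3: Z = 1/(jωC) = -j/(ω·C) = 0 - j189.3 Ω
  Z4: Z = R = 170 Ω
  Z5: Z = R = 28.7 Ω
  Z6: Z = R = 20 Ω
Step 3 — Ladder network (open output): work backward from the far end, alternating series and parallel combinations. Z_in = 23.56 - j3.937e+05 Ω = 3.937e+05∠-90.0° Ω.
Step 4 — Source phasor: V = 75.9∠16.4° V = 72.81 + j21.43 V.
Step 5 — Current: I = V / Z = -5.442e-05 + j0.0001849 A = 0.0001928∠106.4° A.
Step 6 — Complex power: S = V·I* = 8.755e-07 - j0.01463 VA.
Step 7 — Real power: P = Re(S) = 8.755e-07 W.
Step 8 — Reactive power: Q = Im(S) = -0.01463 VAR.
Step 9 — Apparent power: |S| = 0.01463 VA.
Step 10 — Power factor: PF = P/|S| = 5.983e-05 (leading).

(a) P = 8.755e-07 W  (b) Q = -0.01463 VAR  (c) S = 0.01463 VA  (d) PF = 5.983e-05 (leading)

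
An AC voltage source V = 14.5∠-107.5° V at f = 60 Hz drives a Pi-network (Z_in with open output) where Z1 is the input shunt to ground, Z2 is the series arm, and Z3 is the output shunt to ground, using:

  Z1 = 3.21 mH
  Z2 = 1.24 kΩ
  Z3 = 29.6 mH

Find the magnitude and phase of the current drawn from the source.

Step 1 — Angular frequency: ω = 2π·f = 2π·60 = 377 rad/s.
Step 2 — Component impedances:
  Z1: Z = jωL = j·377·0.00321 = 0 + j1.21 Ω
  Z2: Z = R = 1240 Ω
  Z3: Z = jωL = j·377·0.0296 = 0 + j11.16 Ω
Step 3 — With open output, the series arm Z2 and the output shunt Z3 appear in series to ground: Z2 + Z3 = 1240 + j11.16 Ω.
Step 4 — Parallel with input shunt Z1: Z_in = Z1 || (Z2 + Z3) = 0.001181 + j1.21 Ω = 1.21∠89.9° Ω.
Step 5 — Source phasor: V = 14.5∠-107.5° V = -4.36 - j13.83 V.
Step 6 — Ohm's law: I = V / Z_total = (-4.36 - j13.83) / (0.001181 + j1.21) = -11.43 + j3.592 A.
Step 7 — Convert to polar: |I| = 11.98 A, ∠I = 162.6°.

I = 11.98∠162.6° A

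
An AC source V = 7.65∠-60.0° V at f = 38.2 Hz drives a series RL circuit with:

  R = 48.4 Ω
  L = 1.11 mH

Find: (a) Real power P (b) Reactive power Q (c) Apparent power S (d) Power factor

Step 1 — Angular frequency: ω = 2π·f = 2π·38.2 = 240 rad/s.
Step 2 — Component impedances:
  R: Z = R = 48.4 Ω
  L: Z = jωL = j·240·0.00111 = 0 + j0.2664 Ω
Step 3 — Series combination: Z_total = R + L = 48.4 + j0.2664 Ω = 48.4∠0.3° Ω.
Step 4 — Source phasor: V = 7.65∠-60.0° V = 3.825 - j6.625 V.
Step 5 — Current: I = V / Z = 0.07827 - j0.1373 A = 0.1581∠-60.3° A.
Step 6 — Complex power: S = V·I* = 1.209 + j0.006656 VA.
Step 7 — Real power: P = Re(S) = 1.209 W.
Step 8 — Reactive power: Q = Im(S) = 0.006656 VAR.
Step 9 — Apparent power: |S| = 1.209 VA.
Step 10 — Power factor: PF = P/|S| = 1 (lagging).

(a) P = 1.209 W  (b) Q = 0.006656 VAR  (c) S = 1.209 VA  (d) PF = 1 (lagging)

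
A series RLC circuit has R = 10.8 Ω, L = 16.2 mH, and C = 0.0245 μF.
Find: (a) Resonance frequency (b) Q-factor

Step 1 — Resonance condition Im(Z)=0 gives ω₀ = 1/√(LC).
Step 2 — ω₀ = 1/√(0.0162·2.45e-08) = 5.019e+04 rad/s.
Step 3 — f₀ = ω₀/(2π) = 7989 Hz.
Step 4 — Series Q: Q = ω₀L/R = 5.019e+04·0.0162/10.8 = 75.29.

(a) f₀ = 7989 Hz  (b) Q = 75.29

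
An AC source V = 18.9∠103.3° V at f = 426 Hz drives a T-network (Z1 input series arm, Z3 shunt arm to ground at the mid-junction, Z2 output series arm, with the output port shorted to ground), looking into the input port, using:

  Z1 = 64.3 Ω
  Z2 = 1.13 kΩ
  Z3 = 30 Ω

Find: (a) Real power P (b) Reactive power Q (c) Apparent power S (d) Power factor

Step 1 — Angular frequency: ω = 2π·f = 2π·426 = 2677 rad/s.
Step 2 — Component impedances:
  Z1: Z = R = 64.3 Ω
  Z2: Z = R = 1130 Ω
  Z3: Z = R = 30 Ω
Step 3 — With the output port shorted to ground, the output series arm Z2 runs from the junction to ground; the shunt arm Z3 also runs from the junction to ground. They appear in parallel: Z3 || Z2 = 29.22 Ω.
Step 4 — Series with input arm Z1: Z_in = Z1 + (Z3 || Z2) = 93.52 Ω = 93.52∠0.0° Ω.
Step 5 — Source phasor: V = 18.9∠103.3° V = -4.348 + j18.39 V.
Step 6 — Current: I = V / Z = -0.04649 + j0.1967 A = 0.2021∠103.3° A.
Step 7 — Complex power: S = V·I* = 3.819 VA.
Step 8 — Real power: P = Re(S) = 3.819 W.
Step 9 — Reactive power: Q = Im(S) = 0 VAR.
Step 10 — Apparent power: |S| = 3.819 VA.
Step 11 — Power factor: PF = P/|S| = 1 (unity).

(a) P = 3.819 W  (b) Q = 0 VAR  (c) S = 3.819 VA  (d) PF = 1 (unity)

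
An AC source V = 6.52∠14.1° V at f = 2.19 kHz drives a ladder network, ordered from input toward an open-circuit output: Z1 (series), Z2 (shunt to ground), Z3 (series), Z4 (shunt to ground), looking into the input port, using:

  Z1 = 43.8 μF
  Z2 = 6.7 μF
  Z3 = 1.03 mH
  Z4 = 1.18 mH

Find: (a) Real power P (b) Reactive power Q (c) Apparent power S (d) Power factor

Step 1 — Angular frequency: ω = 2π·f = 2π·2190 = 1.376e+04 rad/s.
Step 2 — Component impedances:
  Z1: Z = 1/(jωC) = -j/(ω·C) = 0 - j1.659 Ω
  Z2: Z = 1/(jωC) = -j/(ω·C) = 0 - j10.85 Ω
  Z3: Z = jωL = j·1.376e+04·0.00103 = 0 + j14.17 Ω
  Z4: Z = jωL = j·1.376e+04·0.00118 = 0 + j16.24 Ω
Step 3 — Ladder network (open output): work backward from the far end, alternating series and parallel combinations. Z_in = 0 - j18.52 Ω = 18.52∠-90.0° Ω.
Step 4 — Source phasor: V = 6.52∠14.1° V = 6.324 + j1.588 V.
Step 5 — Current: I = V / Z = -0.08577 + j0.3414 A = 0.3521∠104.1° A.
Step 6 — Complex power: S = V·I* = 0 - j2.295 VA.
Step 7 — Real power: P = Re(S) = 0 W.
Step 8 — Reactive power: Q = Im(S) = -2.295 VAR.
Step 9 — Apparent power: |S| = 2.295 VA.
Step 10 — Power factor: PF = P/|S| = 0 (leading).

(a) P = 0 W  (b) Q = -2.295 VAR  (c) S = 2.295 VA  (d) PF = 0 (leading)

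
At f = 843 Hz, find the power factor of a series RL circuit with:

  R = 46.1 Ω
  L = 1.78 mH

Step 1 — Angular frequency: ω = 2π·f = 2π·843 = 5297 rad/s.
Step 2 — Component impedances:
  R: Z = R = 46.1 Ω
  L: Z = jωL = j·5297·0.00178 = 0 + j9.428 Ω
Step 3 — Series combination: Z_total = R + L = 46.1 + j9.428 Ω = 47.05∠11.6° Ω.
Step 4 — Power factor: PF = cos(φ) = Re(Z)/|Z| = 46.1/47.054 = 0.9797.
Step 5 — Type: Im(Z) = 9.428 ⇒ lagging (phase φ = 11.6°).

PF = 0.9797 (lagging, φ = 11.6°)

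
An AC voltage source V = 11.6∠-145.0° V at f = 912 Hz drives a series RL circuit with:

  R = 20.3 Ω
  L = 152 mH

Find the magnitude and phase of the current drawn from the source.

Step 1 — Angular frequency: ω = 2π·f = 2π·912 = 5730 rad/s.
Step 2 — Component impedances:
  R: Z = R = 20.3 Ω
  L: Z = jωL = j·5730·0.152 = 0 + j871 Ω
Step 3 — Series combination: Z_total = R + L = 20.3 + j871 Ω = 871.2∠88.7° Ω.
Step 4 — Source phasor: V = 11.6∠-145.0° V = -9.502 - j6.653 V.
Step 5 — Ohm's law: I = V / Z_total = (-9.502 - j6.653) / (20.3 + j871) = -0.007889 + j0.01073 A.
Step 6 — Convert to polar: |I| = 0.01331 A, ∠I = 126.3°.

I = 0.01331∠126.3° A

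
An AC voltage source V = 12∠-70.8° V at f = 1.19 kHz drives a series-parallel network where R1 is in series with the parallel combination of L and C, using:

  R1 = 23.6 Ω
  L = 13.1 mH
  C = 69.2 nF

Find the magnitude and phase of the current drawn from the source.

Step 1 — Angular frequency: ω = 2π·f = 2π·1190 = 7477 rad/s.
Step 2 — Component impedances:
  R1: Z = R = 23.6 Ω
  L: Z = jωL = j·7477·0.0131 = 0 + j97.95 Ω
  C: Z = 1/(jωC) = -j/(ω·C) = 0 - j1933 Ω
Step 3 — Parallel branch: L || C = 1/(1/L + 1/C) = 0 + j103.2 Ω.
Step 4 — Series with R1: Z_total = R1 + (L || C) = 23.6 + j103.2 Ω = 105.8∠77.1° Ω.
Step 5 — Source phasor: V = 12∠-70.8° V = 3.946 - j11.33 V.
Step 6 — Ohm's law: I = V / Z_total = (3.946 - j11.33) / (23.6 + j103.2) = -0.09606 - j0.06022 A.
Step 7 — Convert to polar: |I| = 0.1134 A, ∠I = -147.9°.

I = 0.1134∠-147.9° A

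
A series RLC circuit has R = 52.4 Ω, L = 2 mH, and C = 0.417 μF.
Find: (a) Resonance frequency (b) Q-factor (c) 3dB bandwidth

Step 1 — Resonance: ω₀ = 1/√(LC) = 1/√(0.002·4.17e-07) = 3.463e+04 rad/s.
Step 2 — f₀ = ω₀/(2π) = 5511 Hz.
Step 3 — Series Q: Q = ω₀L/R = 3.463e+04·0.002/52.4 = 1.322.
Step 4 — Bandwidth: Δω = ω₀/Q = 2.62e+04 rad/s; BW = Δω/(2π) = 4170 Hz.

(a) f₀ = 5511 Hz  (b) Q = 1.322  (c) BW = 4170 Hz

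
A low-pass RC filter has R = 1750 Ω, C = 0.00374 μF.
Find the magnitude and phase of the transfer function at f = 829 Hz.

Step 1 — Angular frequency: ω = 2π·829 = 5209 rad/s.
Step 2 — Transfer function: H(jω) = 1/(1 + jωRC).
Step 3 — Denominator: 1 + jωRC = 1 + j·5209·1750·3.74e-09 = 1 + j0.03409.
Step 4 — H = 0.9988 - j0.03405.
Step 5 — Magnitude: |H| = 0.9994 (-0.0 dB); phase: φ = -2.0°.

|H| = 0.9994 (-0.0 dB), φ = -2.0°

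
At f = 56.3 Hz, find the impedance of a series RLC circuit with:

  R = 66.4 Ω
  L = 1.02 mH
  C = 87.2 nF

Step 1 — Angular frequency: ω = 2π·f = 2π·56.3 = 353.7 rad/s.
Step 2 — Component impedances:
  R: Z = R = 66.4 Ω
  L: Z = jωL = j·353.7·0.00102 = 0 + j0.3608 Ω
  C: Z = 1/(jωC) = -j/(ω·C) = 0 - j3.242e+04 Ω
Step 3 — Series combination: Z_total = R + L + C = 66.4 - j3.242e+04 Ω = 3.242e+04∠-89.9° Ω.

Z = 66.4 - j3.242e+04 Ω = 3.242e+04∠-89.9° Ω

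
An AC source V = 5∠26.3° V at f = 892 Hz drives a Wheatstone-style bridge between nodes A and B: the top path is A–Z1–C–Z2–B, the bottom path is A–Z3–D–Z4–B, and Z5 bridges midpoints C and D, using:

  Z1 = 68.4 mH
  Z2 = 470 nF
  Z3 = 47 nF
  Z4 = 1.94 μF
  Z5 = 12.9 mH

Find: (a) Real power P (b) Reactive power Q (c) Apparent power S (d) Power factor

Step 1 — Angular frequency: ω = 2π·f = 2π·892 = 5605 rad/s.
Step 2 — Component impedances:
  Z1: Z = jωL = j·5605·0.0684 = 0 + j383.4 Ω
  Z2: Z = 1/(jωC) = -j/(ω·C) = 0 - j379.6 Ω
  Z3: Z = 1/(jωC) = -j/(ω·C) = 0 - j3796 Ω
  Z4: Z = 1/(jωC) = -j/(ω·C) = 0 - j91.97 Ω
  Z5: Z = jωL = j·5605·0.0129 = 0 + j72.3 Ω
Step 3 — Bridge requires nodal analysis (the Z5 bridge couples midpoints C and D, so the two paths cannot be reduced to a simple series/parallel combination). Setting node B to ground and injecting 1 A at node A, the 3-node admittance system at A, C, D solves to V_A = Z_AB = 0 + j426.1 Ω = 426.1∠90.0° Ω.
Step 4 — Source phasor: V = 5∠26.3° V = 4.482 + j2.215 V.
Step 5 — Current: I = V / Z = 0.005199 - j0.01052 A = 0.01174∠-63.7° A.
Step 6 — Complex power: S = V·I* = 0 + j0.05868 VA.
Step 7 — Real power: P = Re(S) = 0 W.
Step 8 — Reactive power: Q = Im(S) = 0.05868 VAR.
Step 9 — Apparent power: |S| = 0.05868 VA.
Step 10 — Power factor: PF = P/|S| = 0 (lagging).

(a) P = 0 W  (b) Q = 0.05868 VAR  (c) S = 0.05868 VA  (d) PF = 0 (lagging)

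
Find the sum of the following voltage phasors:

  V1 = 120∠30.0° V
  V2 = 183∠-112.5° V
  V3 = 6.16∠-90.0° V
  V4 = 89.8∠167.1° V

Step 1 — Convert each phasor to rectangular form:
  V1 = 120·(cos(30.0°) + j·sin(30.0°)) = 103.9 + j60 V
  V2 = 183·(cos(-112.5°) + j·sin(-112.5°)) = -70.03 - j169.1 V
  V3 = 6.16·(cos(-90.0°) + j·sin(-90.0°)) = 0 - j6.16 V
  V4 = 89.8·(cos(167.1°) + j·sin(167.1°)) = -87.53 + j20.05 V
Step 2 — Sum components: V_total = -53.64 - j95.18 V.
Step 3 — Convert to polar: |V_total| = 109.3 V, ∠V_total = -119.4°.

V_total = 109.3∠-119.4° V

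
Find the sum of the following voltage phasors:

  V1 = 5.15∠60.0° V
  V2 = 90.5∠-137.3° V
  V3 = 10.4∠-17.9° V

Step 1 — Convert each phasor to rectangular form:
  V1 = 5.15·(cos(60.0°) + j·sin(60.0°)) = 2.575 + j4.46 V
  V2 = 90.5·(cos(-137.3°) + j·sin(-137.3°)) = -66.51 - j61.37 V
  V3 = 10.4·(cos(-17.9°) + j·sin(-17.9°)) = 9.897 - j3.197 V
Step 2 — Sum components: V_total = -54.04 - j60.11 V.
Step 3 — Convert to polar: |V_total| = 80.83 V, ∠V_total = -132.0°.

V_total = 80.83∠-132.0° V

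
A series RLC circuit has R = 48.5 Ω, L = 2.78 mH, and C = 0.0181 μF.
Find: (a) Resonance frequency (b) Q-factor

Step 1 — Resonance condition Im(Z)=0 gives ω₀ = 1/√(LC).
Step 2 — ω₀ = 1/√(0.00278·1.81e-08) = 1.41e+05 rad/s.
Step 3 — f₀ = ω₀/(2π) = 2.244e+04 Hz.
Step 4 — Series Q: Q = ω₀L/R = 1.41e+05·0.00278/48.5 = 8.081.

(a) f₀ = 2.244e+04 Hz  (b) Q = 8.081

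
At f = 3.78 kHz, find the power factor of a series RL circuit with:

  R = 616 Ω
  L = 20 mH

Step 1 — Angular frequency: ω = 2π·f = 2π·3780 = 2.375e+04 rad/s.
Step 2 — Component impedances:
  R: Z = R = 616 Ω
  L: Z = jωL = j·2.375e+04·0.02 = 0 + j475 Ω
Step 3 — Series combination: Z_total = R + L = 616 + j475 Ω = 777.9∠37.6° Ω.
Step 4 — Power factor: PF = cos(φ) = Re(Z)/|Z| = 616/777.9 = 0.7919.
Step 5 — Type: Im(Z) = 475 ⇒ lagging (phase φ = 37.6°).

PF = 0.7919 (lagging, φ = 37.6°)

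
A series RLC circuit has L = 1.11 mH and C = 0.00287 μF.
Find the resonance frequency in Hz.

Step 1 — Resonance condition Im(Z)=0 gives ω₀ = 1/√(LC).
Step 2 — ω₀ = 1/√(0.00111·2.87e-09) = 5.603e+05 rad/s.
Step 3 — f₀ = ω₀/(2π) = 8.917e+04 Hz.

f₀ = 8.917e+04 Hz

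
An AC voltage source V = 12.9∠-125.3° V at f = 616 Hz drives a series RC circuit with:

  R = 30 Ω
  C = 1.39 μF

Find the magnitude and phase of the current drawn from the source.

Step 1 — Angular frequency: ω = 2π·f = 2π·616 = 3870 rad/s.
Step 2 — Component impedances:
  R: Z = R = 30 Ω
  C: Z = 1/(jωC) = -j/(ω·C) = 0 - j185.9 Ω
Step 3 — Series combination: Z_total = R + C = 30 - j185.9 Ω = 188.3∠-80.8° Ω.
Step 4 — Source phasor: V = 12.9∠-125.3° V = -7.454 - j10.53 V.
Step 5 — Ohm's law: I = V / Z_total = (-7.454 - j10.53) / (30 - j185.9) = 0.04889 - j0.048 A.
Step 6 — Convert to polar: |I| = 0.06851 A, ∠I = -44.5°.

I = 0.06851∠-44.5° A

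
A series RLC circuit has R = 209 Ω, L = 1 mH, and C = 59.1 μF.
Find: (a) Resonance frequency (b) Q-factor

Step 1 — Resonance condition Im(Z)=0 gives ω₀ = 1/√(LC).
Step 2 — ω₀ = 1/√(0.001·5.91e-05) = 4113 rad/s.
Step 3 — f₀ = ω₀/(2π) = 654.7 Hz.
Step 4 — Series Q: Q = ω₀L/R = 4113·0.001/209 = 0.01968.

(a) f₀ = 654.7 Hz  (b) Q = 0.01968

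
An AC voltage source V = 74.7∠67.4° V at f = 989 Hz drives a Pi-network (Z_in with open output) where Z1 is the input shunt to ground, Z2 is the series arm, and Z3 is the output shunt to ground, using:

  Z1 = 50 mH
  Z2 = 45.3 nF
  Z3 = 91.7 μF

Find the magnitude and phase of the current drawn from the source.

Step 1 — Angular frequency: ω = 2π·f = 2π·989 = 6214 rad/s.
Step 2 — Component impedances:
  Z1: Z = jωL = j·6214·0.05 = 0 + j310.7 Ω
  Z2: Z = 1/(jωC) = -j/(ω·C) = 0 - j3552 Ω
  Z3: Z = 1/(jωC) = -j/(ω·C) = 0 - j1.755 Ω
Step 3 — With open output, the series arm Z2 and the output shunt Z3 appear in series to ground: Z2 + Z3 = 0 - j3554 Ω.
Step 4 — Parallel with input shunt Z1: Z_in = Z1 || (Z2 + Z3) = 0 + j340.5 Ω = 340.5∠90.0° Ω.
Step 5 — Source phasor: V = 74.7∠67.4° V = 28.71 + j68.96 V.
Step 6 — Ohm's law: I = V / Z_total = (28.71 + j68.96) / (0 + j340.5) = 0.2026 - j0.08432 A.
Step 7 — Convert to polar: |I| = 0.2194 A, ∠I = -22.6°.

I = 0.2194∠-22.6° A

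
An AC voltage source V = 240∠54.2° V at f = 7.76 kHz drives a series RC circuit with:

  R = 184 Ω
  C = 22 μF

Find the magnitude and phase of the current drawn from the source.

Step 1 — Angular frequency: ω = 2π·f = 2π·7760 = 4.876e+04 rad/s.
Step 2 — Component impedances:
  R: Z = R = 184 Ω
  C: Z = 1/(jωC) = -j/(ω·C) = 0 - j0.9323 Ω
Step 3 — Series combination: Z_total = R + C = 184 - j0.9323 Ω = 184∠-0.3° Ω.
Step 4 — Source phasor: V = 240∠54.2° V = 140.4 + j194.7 V.
Step 5 — Ohm's law: I = V / Z_total = (140.4 + j194.7) / (184 - j0.9323) = 0.7576 + j1.062 A.
Step 6 — Convert to polar: |I| = 1.304 A, ∠I = 54.5°.

I = 1.304∠54.5° A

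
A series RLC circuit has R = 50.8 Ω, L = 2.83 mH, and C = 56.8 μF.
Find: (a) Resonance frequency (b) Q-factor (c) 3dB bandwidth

Step 1 — Resonance condition Im(Z)=0 gives ω₀ = 1/√(LC).
Step 2 — ω₀ = 1/√(0.00283·5.68e-05) = 2494 rad/s.
Step 3 — f₀ = ω₀/(2π) = 397 Hz.
Step 4 — Series Q: Q = ω₀L/R = 2494·0.00283/50.8 = 0.1389.
Step 5 — 3dB bandwidth: Δω = ω₀/Q = 1.795e+04 rad/s; BW = Δω/(2π) = 2857 Hz.

(a) f₀ = 397 Hz  (b) Q = 0.1389  (c) BW = 2857 Hz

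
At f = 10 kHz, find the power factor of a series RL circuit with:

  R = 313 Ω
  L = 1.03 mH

Step 1 — Angular frequency: ω = 2π·f = 2π·1e+04 = 6.283e+04 rad/s.
Step 2 — Component impedances:
  R: Z = R = 313 Ω
  L: Z = jωL = j·6.283e+04·0.00103 = 0 + j64.72 Ω
Step 3 — Series combination: Z_total = R + L = 313 + j64.72 Ω = 319.6∠11.7° Ω.
Step 4 — Power factor: PF = cos(φ) = Re(Z)/|Z| = 313/319.6 = 0.9793.
Step 5 — Type: Im(Z) = 64.72 ⇒ lagging (phase φ = 11.7°).

PF = 0.9793 (lagging, φ = 11.7°)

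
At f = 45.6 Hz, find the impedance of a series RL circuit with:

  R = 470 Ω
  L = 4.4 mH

Step 1 — Angular frequency: ω = 2π·f = 2π·45.6 = 286.5 rad/s.
Step 2 — Component impedances:
  R: Z = R = 470 Ω
  L: Z = jωL = j·286.5·0.0044 = 0 + j1.261 Ω
Step 3 — Series combination: Z_total = R + L = 470 + j1.261 Ω = 470∠0.2° Ω.

Z = 470 + j1.261 Ω = 470∠0.2° Ω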